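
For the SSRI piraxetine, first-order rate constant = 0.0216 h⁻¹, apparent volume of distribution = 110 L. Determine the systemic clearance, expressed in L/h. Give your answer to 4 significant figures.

2.376 L/h

CL = k × Vd = 0.0216 × 110 = 2.376 L/h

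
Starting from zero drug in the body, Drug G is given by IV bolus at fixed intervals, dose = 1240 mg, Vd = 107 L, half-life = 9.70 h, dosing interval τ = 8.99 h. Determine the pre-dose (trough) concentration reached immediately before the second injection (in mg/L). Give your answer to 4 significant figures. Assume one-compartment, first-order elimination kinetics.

C₀ per dose = Dose / Vd = 1240 / 107 = 11.59 mg/L
k = ln2 / t½ = 0.693147 / 9.70 = 0.07146 h⁻¹
Fraction remaining after one interval: r = e^(−kτ) = e^(−0.07146 × 8.99) = 0.5260
Before dose 2, 1 dose has been given (aged 1τ).
C_trough = C₀ × r = 11.59 × 0.5260 = 6.096 mg/L

6.096 mg/L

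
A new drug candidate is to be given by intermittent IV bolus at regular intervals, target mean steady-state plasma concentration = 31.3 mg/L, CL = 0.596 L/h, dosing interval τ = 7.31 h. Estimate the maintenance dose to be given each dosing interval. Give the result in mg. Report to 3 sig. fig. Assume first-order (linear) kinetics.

At steady state, Dose/τ = Css × CL.
Dose = Css × CL × τ = 31.3 × 0.5960 × 7.31 = 136.4 mg

136 mg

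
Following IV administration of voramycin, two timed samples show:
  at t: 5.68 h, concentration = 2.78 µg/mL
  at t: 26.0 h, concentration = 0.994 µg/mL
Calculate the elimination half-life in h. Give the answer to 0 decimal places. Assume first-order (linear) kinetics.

k = ln(C₁/C₂) / (t₂ − t₁) = ln(2.78/0.994) / (26.0 − 5.68)
  = 1.028 / 20.32 = 0.05059 h⁻¹
t½ = ln2 / k = 0.693147 / 0.05059 = 13.70 h

14 h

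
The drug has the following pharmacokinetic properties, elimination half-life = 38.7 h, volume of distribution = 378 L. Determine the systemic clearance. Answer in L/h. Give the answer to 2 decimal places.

6.77 L/h

k = ln2 / t½ = 0.693147 / 38.7 = 0.01791 h⁻¹
CL = k × Vd = 0.01791 × 378 = 6.770 L/h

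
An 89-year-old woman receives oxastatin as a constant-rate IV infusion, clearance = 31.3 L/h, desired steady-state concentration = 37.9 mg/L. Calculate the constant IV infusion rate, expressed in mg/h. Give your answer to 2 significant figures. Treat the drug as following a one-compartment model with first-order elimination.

At steady state, infusion rate R₀ = Css × CL = 37.9 × 31.30 = 1186 mg/h

1200 mg/h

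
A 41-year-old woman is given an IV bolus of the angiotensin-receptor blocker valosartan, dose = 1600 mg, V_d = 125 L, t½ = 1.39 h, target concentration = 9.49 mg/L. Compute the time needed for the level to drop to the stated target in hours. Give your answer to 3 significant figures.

0.600 h

C₀ = Dose / Vd = 1600 / 125 = 12.80 mg/L
k = ln2 / t½ = 0.693147 / 1.39 = 0.4987 h⁻¹
t = ln(C₀ / C) / k = ln(12.80 / 9.49) / 0.4987
  = ln(1.349) / 0.4987 = 0.2994 / 0.4987 = 0.6004 h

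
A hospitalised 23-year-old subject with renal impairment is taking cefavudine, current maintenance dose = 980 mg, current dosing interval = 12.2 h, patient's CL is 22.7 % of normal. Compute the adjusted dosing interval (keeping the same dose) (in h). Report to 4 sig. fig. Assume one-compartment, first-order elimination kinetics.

53.74 h

To keep the same average steady-state level, dosing rate must scale with clearance.
CL ratio = 22.7 / 100 = 0.2270
New interval (same dose) = 12.2 / 0.2270 = 53.74 h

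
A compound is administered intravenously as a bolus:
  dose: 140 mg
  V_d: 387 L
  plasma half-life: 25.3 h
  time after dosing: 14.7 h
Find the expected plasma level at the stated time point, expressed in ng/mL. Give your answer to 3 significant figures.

242 ng/mL

C₀ = Dose / Vd = 140.0 / 387 = 0.3618 mg/L
k = ln2 / t½ = 0.693147 / 25.3 = 0.02740 h⁻¹
C = C₀ · e^(−k·t) = 0.3618 × e^(−0.02740 × 14.7)
  = 0.3618 × 0.6685 = 0.2419 mg/L
Convert: 0.2419 mg/L × 1000 = 241.9 ng/mL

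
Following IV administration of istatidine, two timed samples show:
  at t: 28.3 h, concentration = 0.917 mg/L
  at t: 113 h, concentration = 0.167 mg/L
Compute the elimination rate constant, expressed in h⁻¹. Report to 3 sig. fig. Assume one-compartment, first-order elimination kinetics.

0.0201 h⁻¹

k = ln(C₁/C₂) / (t₂ − t₁) = ln(0.917/0.167) / (113 − 28.3)
  = 1.703 / 84.70 = 0.02011 h⁻¹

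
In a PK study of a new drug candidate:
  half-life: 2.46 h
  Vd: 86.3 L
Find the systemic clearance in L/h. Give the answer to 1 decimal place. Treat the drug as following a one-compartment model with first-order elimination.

24.3 L/h

k = ln2 / t½ = 0.693147 / 2.46 = 0.2818 h⁻¹
CL = k × Vd = 0.2818 × 86.3 = 24.32 L/h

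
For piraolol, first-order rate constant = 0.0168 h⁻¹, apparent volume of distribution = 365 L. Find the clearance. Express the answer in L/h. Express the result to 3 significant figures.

CL = k × Vd = 0.0168 × 365 = 6.132 L/h

6.13 L/h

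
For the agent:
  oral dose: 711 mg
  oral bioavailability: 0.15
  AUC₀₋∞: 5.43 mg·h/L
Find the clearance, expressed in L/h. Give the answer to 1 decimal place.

19.6 L/h

CL = F·Dose / AUC = 0.15 × 711 / 5.43 = 19.64 L/h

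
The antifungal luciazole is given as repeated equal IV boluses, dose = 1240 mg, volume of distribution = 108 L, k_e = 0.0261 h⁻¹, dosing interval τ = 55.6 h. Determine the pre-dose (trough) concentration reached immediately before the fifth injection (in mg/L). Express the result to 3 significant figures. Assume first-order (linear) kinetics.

C₀ per dose = Dose / Vd = 1240 / 108 = 11.48 mg/L
Fraction remaining after one interval: r = e^(−kτ) = e^(−0.02610 × 55.6) = 0.2343
Before dose 5, 4 doses have been given (aged 1τ, 2τ, 3τ, 4τ).
C_trough = C₀ × (r + r² + … + r^4) = C₀ × r(1−r^4)/(1−r)
        = 11.48 × 0.2343 × (1 − 0.003014) / (1 − 0.2343) = 3.502 mg/L

3.50 mg/L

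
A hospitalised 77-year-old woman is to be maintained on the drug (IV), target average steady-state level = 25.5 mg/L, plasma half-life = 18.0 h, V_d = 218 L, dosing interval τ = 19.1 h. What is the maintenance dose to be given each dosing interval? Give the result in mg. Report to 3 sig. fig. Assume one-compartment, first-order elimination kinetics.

k = ln2 / t½ = 0.693147 / 18.0 = 0.03851 h⁻¹
CL = k × Vd = 0.03851 × 218 = 8.395 L/h
At steady state, Dose/τ = Css × CL.
Dose = Css × CL × τ = 25.5 × 8.395 × 19.1 = 4089 mg

4090 mg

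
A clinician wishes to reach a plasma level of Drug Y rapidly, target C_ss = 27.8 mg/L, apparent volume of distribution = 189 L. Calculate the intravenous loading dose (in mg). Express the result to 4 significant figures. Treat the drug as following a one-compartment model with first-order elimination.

LD = Css × Vd = 27.8 × 189 = 5254 mg

5254 mg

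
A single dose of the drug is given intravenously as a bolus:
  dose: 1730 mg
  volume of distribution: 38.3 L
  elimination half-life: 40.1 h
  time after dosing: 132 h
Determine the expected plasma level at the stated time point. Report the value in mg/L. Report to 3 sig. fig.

4.61 mg/L

C₀ = Dose / Vd = 1730 / 38.3 = 45.17 mg/L
k = ln2 / t½ = 0.693147 / 40.1 = 0.01729 h⁻¹
C = C₀ · e^(−k·t) = 45.17 × e^(−0.01729 × 132)
  = 45.17 × 0.1021 = 4.612 mg/L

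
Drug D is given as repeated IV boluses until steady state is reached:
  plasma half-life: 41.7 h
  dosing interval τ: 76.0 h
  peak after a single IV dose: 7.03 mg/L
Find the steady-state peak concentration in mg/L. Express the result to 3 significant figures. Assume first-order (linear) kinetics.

k = ln2 / t½ = 0.693147 / 41.7 = 0.01662 h⁻¹
e^(−kτ) = e^(−0.01662 × 76.0) = 0.2828
Accumulation ratio R = 1 / (1 − e^(−kτ)) = 1 / (1 − 0.2828) = 1.394
Steady-state peak = C₀ × R = 7.03 × 1.394 = 9.800 mg/L

9.80 mg/L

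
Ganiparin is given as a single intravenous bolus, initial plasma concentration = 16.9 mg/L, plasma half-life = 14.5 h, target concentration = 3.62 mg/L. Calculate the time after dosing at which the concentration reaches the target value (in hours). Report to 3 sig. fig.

32.2 h

k = ln2 / t½ = 0.693147 / 14.5 = 0.04780 h⁻¹
t = ln(C₀ / C) / k = ln(16.90 / 3.62) / 0.04780
  = ln(4.669) / 0.04780 = 1.541 / 0.04780 = 32.24 h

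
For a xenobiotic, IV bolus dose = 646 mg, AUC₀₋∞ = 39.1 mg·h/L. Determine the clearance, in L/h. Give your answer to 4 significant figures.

16.52 L/h

CL = Dose / AUC = 646 / 39.1 = 16.52 L/h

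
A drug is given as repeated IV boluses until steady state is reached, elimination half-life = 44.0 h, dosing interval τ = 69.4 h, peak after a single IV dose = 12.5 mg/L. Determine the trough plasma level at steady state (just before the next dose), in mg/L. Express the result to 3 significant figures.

k = ln2 / t½ = 0.693147 / 44.0 = 0.01575 h⁻¹
e^(−kτ) = e^(−0.01575 × 69.4) = 0.3352
Accumulation ratio R = 1 / (1 − e^(−kτ)) = 1 / (1 − 0.3352) = 1.504
Steady-state trough = C₀ × R × e^(−kτ) = 12.5 × 1.504 × 0.3352 = 6.302 mg/L

6.30 mg/L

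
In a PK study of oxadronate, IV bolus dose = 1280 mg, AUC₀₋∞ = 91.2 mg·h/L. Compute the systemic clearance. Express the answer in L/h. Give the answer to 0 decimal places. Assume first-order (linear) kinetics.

CL = Dose / AUC = 1280 / 91.2 = 14.04 L/h

14 L/h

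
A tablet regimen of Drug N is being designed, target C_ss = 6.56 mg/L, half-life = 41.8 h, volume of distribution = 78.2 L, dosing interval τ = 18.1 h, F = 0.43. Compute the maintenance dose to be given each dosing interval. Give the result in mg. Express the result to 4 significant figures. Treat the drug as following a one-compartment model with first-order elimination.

k = ln2 / t½ = 0.693147 / 41.8 = 0.01658 h⁻¹
CL = k × Vd = 0.01658 × 78.2 = 1.297 L/h
At steady state, F × (Dose/τ) = Css × CL.
Dose = Css × CL × τ / F = 6.56 × 1.297 × 18.1 / 0.43 = 358.1 mg

358.1 mg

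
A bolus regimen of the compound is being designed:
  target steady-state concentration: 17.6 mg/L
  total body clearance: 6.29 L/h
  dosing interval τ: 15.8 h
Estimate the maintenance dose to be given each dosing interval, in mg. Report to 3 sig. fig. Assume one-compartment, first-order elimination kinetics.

At steady state, Dose/τ = Css × CL.
Dose = Css × CL × τ = 17.6 × 6.290 × 15.8 = 1749 mg

1750 mg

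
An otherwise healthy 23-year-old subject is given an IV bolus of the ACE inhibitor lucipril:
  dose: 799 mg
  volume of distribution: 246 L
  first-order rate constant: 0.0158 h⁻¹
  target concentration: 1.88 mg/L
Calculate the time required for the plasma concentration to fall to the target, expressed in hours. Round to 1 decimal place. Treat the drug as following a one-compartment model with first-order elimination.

34.6 h

C₀ = Dose / Vd = 799.0 / 246 = 3.248 mg/L
t = ln(C₀ / C) / k = ln(3.248 / 1.88) / 0.01580
  = ln(1.728) / 0.01580 = 0.5470 / 0.01580 = 34.62 h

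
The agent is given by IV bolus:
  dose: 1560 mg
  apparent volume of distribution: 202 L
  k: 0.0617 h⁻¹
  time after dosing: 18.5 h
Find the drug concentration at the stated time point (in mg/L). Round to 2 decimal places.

2.47 mg/L

C₀ = Dose / Vd = 1560 / 202 = 7.723 mg/L
C = C₀ · e^(−k·t) = 7.723 × e^(−0.06170 × 18.5)
  = 7.723 × 0.3194 = 2.467 mg/L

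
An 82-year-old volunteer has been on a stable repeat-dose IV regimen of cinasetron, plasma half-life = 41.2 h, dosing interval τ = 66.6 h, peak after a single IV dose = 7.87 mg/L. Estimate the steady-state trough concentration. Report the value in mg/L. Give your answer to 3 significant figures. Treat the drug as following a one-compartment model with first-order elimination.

k = ln2 / t½ = 0.693147 / 41.2 = 0.01682 h⁻¹
e^(−kτ) = e^(−0.01682 × 66.6) = 0.3262
Accumulation ratio R = 1 / (1 − e^(−kτ)) = 1 / (1 − 0.3262) = 1.484
Steady-state trough = C₀ × R × e^(−kτ) = 7.87 × 1.484 × 0.3262 = 3.810 mg/L

3.81 mg/L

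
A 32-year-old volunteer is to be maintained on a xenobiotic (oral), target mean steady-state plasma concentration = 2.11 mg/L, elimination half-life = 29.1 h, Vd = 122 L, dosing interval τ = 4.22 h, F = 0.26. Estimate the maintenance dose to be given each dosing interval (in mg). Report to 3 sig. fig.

k = ln2 / t½ = 0.693147 / 29.1 = 0.02382 h⁻¹
CL = k × Vd = 0.02382 × 122 = 2.906 L/h
At steady state, F × (Dose/τ) = Css × CL.
Dose = Css × CL × τ / F = 2.11 × 2.906 × 4.22 / 0.26 = 99.52 mg

99.5 mg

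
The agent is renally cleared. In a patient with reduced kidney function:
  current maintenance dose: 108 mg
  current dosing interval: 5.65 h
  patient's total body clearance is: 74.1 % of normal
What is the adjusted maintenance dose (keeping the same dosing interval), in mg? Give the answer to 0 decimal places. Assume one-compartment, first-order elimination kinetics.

80 mg

To keep the same average steady-state level, dosing rate must scale with clearance.
CL ratio = 74.1 / 100 = 0.7410
New dose (same interval) = 108 × 0.7410 = 80.03 mg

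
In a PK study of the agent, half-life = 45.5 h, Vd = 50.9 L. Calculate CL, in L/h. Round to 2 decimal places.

k = ln2 / t½ = 0.693147 / 45.5 = 0.01523 h⁻¹
CL = k × Vd = 0.01523 × 50.9 = 0.7752 L/h

0.78 L/h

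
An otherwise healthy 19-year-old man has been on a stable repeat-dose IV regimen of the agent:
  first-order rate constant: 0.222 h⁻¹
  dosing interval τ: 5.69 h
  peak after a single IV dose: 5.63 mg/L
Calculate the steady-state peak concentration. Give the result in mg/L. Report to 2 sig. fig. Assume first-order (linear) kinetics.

7.8 mg/L

e^(−kτ) = e^(−0.2220 × 5.69) = 0.2828
Accumulation ratio R = 1 / (1 − e^(−kτ)) = 1 / (1 − 0.2828) = 1.394
Steady-state peak = C₀ × R = 5.63 × 1.394 = 7.848 mg/L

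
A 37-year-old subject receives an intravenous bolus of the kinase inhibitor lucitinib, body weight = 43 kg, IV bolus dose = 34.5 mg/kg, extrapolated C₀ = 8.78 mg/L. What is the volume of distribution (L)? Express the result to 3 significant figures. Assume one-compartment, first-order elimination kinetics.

Dose = 34.5 × 43 = 1484 mg
Vd = Dose / C₀ = 1484 / 8.78 = 169.0 L

169 L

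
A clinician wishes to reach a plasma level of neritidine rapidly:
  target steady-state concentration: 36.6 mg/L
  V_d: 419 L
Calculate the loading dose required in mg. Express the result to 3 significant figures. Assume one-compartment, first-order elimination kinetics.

15300 mg

LD = Css × Vd = 36.6 × 419 = 15340 mg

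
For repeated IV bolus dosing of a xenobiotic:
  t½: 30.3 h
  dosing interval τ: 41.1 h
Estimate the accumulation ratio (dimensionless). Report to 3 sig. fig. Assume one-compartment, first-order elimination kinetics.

1.64

k = ln2 / t½ = 0.693147 / 30.3 = 0.02288 h⁻¹
e^(−kτ) = e^(−0.02288 × 41.1) = 0.3905
Accumulation ratio R = 1 / (1 − e^(−kτ)) = 1 / (1 − 0.3905) = 1.641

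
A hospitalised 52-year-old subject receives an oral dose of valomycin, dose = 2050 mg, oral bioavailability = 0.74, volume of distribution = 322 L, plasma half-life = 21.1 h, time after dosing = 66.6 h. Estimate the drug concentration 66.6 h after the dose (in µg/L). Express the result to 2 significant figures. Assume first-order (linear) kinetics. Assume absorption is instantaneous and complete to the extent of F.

530 µg/L

Amount reaching circulation = F × Dose = 0.74 × 2050 = 1517 mg
C₀ = F·Dose / Vd = 1517 / 322 = 4.711 mg/L
k = ln2 / t½ = 0.693147 / 21.1 = 0.03285 h⁻¹
C = C₀ · e^(−k·t) = 4.711 × e^(−0.03285 × 66.6)
  = 4.711 × 0.1122 = 0.5286 mg/L
Convert: 0.5286 mg/L × 1000 = 528.6 µg/L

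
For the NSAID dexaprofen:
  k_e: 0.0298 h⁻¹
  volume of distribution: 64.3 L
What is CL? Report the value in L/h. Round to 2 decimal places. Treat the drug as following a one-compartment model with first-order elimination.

1.92 L/h

CL = k × Vd = 0.0298 × 64.3 = 1.916 L/h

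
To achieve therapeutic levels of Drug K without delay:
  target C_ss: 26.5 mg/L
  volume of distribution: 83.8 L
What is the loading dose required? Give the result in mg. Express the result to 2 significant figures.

2200 mg

LD = Css × Vd = 26.5 × 83.8 = 2221 mg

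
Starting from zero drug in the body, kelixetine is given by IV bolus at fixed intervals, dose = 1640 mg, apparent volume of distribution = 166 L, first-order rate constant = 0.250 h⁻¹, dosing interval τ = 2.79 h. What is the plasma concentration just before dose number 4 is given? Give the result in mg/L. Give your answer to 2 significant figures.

C₀ per dose = Dose / Vd = 1640 / 166 = 9.880 mg/L
Fraction remaining after one interval: r = e^(−kτ) = e^(−0.2500 × 2.79) = 0.4978
Before dose 4, 3 doses have been given (aged 1τ, 2τ, 3τ).
C_trough = C₀ × (r + r² + … + r^3) = C₀ × r(1−r^3)/(1−r)
        = 9.880 × 0.4978 × (1 − 0.1234) / (1 − 0.4978) = 8.585 mg/L

8.6 mg/L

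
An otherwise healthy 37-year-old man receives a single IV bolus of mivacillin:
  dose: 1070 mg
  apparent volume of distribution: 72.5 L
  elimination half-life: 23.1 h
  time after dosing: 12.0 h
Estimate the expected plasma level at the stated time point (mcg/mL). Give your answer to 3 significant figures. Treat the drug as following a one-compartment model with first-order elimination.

10.3 mcg/mL

C₀ = Dose / Vd = 1070 / 72.5 = 14.76 mg/L
k = ln2 / t½ = 0.693147 / 23.1 = 0.03001 h⁻¹
C = C₀ · e^(−k·t) = 14.76 × e^(−0.03001 × 12.0)
  = 14.76 × 0.6976 = 10.30 mg/L
(10.30 mg/L = 10.30 mcg/mL)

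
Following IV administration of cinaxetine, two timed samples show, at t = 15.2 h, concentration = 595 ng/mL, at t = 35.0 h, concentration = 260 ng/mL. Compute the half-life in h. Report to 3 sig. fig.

16.6 h

k = ln(C₁/C₂) / (t₂ − t₁) = ln(595/260) / (35.0 − 15.2)
  = 0.8279 / 19.80 = 0.04181 h⁻¹
t½ = ln2 / k = 0.693147 / 0.04181 = 16.58 h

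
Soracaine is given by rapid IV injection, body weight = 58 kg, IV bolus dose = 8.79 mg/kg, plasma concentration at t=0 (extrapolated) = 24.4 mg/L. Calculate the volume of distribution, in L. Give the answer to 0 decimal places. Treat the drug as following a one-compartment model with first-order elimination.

21 L

Dose = 8.79 × 58 = 509.8 mg
Vd = Dose / C₀ = 509.8 / 24.4 = 20.89 L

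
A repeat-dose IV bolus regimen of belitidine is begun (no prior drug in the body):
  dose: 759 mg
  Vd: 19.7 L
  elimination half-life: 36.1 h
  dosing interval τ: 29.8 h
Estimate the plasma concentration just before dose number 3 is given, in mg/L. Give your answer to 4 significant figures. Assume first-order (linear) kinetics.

34.01 mg/L

C₀ per dose = Dose / Vd = 759 / 19.7 = 38.53 mg/L
k = ln2 / t½ = 0.693147 / 36.1 = 0.01920 h⁻¹
Fraction remaining after one interval: r = e^(−kτ) = e^(−0.01920 × 29.8) = 0.5643
Before dose 3, 2 doses have been given (aged 1τ, 2τ).
C_trough = C₀ × (r + r²) = 38.53 × (0.5643 + 0.3184) = 34.01 mg/L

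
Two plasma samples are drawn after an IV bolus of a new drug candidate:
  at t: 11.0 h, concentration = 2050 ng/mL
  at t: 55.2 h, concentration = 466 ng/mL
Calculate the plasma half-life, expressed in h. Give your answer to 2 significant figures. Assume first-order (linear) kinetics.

21 h

k = ln(C₁/C₂) / (t₂ − t₁) = ln(2050/466) / (55.2 − 11.0)
  = 1.481 / 44.20 = 0.03351 h⁻¹
t½ = ln2 / k = 0.693147 / 0.03351 = 20.68 h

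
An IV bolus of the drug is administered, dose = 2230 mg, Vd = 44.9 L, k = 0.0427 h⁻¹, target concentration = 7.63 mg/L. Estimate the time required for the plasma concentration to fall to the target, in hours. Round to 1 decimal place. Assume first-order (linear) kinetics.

43.9 h

C₀ = Dose / Vd = 2230 / 44.9 = 49.67 mg/L
t = ln(C₀ / C) / k = ln(49.67 / 7.63) / 0.04270
  = ln(6.510) / 0.04270 = 1.873 / 0.04270 = 43.86 h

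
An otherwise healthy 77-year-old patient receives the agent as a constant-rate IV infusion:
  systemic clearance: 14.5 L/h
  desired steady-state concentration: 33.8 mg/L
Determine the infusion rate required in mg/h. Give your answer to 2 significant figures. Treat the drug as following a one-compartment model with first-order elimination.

490 mg/h

At steady state, infusion rate R₀ = Css × CL = 33.8 × 14.50 = 490.1 mg/h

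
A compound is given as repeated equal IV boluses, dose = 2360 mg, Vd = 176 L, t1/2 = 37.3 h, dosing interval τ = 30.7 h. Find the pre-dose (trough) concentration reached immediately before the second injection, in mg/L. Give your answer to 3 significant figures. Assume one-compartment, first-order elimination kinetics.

C₀ per dose = Dose / Vd = 2360 / 176 = 13.41 mg/L
k = ln2 / t½ = 0.693147 / 37.3 = 0.01858 h⁻¹
Fraction remaining after one interval: r = e^(−kτ) = e^(−0.01858 × 30.7) = 0.5653
Before dose 2, 1 dose has been given (aged 1τ).
C_trough = C₀ × r = 13.41 × 0.5653 = 7.581 mg/L

7.58 mg/L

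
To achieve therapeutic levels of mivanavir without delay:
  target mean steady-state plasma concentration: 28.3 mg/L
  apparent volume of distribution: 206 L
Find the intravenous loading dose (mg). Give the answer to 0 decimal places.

5830 mg

LD = Css × Vd = 28.3 × 206 = 5830 mg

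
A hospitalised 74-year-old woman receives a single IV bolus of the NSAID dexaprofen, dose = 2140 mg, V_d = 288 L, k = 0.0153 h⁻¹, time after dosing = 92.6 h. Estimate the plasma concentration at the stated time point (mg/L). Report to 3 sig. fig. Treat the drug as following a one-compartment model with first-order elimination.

C₀ = Dose / Vd = 2140 / 288 = 7.431 mg/L
C = C₀ · e^(−k·t) = 7.431 × e^(−0.01530 × 92.6)
  = 7.431 × 0.2425 = 1.802 mg/L

1.80 mg/L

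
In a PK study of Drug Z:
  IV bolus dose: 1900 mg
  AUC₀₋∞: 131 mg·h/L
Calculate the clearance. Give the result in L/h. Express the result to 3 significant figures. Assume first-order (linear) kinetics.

14.5 L/h

CL = Dose / AUC = 1900 / 131 = 14.50 L/h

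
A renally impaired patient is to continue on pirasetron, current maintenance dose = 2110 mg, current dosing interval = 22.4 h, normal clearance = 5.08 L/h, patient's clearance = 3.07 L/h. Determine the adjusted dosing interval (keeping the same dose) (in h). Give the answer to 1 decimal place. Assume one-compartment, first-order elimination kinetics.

To keep the same average steady-state level, dosing rate must scale with clearance.
CL ratio = 3.07 / 5.08 = 0.6043
New interval (same dose) = 22.4 / 0.6043 = 37.07 h

37.1 h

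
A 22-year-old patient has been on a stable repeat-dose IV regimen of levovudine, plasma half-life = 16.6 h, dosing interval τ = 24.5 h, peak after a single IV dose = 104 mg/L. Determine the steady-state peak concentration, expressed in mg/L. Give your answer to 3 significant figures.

k = ln2 / t½ = 0.693147 / 16.6 = 0.04176 h⁻¹
e^(−kτ) = e^(−0.04176 × 24.5) = 0.3595
Accumulation ratio R = 1 / (1 − e^(−kτ)) = 1 / (1 − 0.3595) = 1.561
Steady-state peak = C₀ × R = 104 × 1.561 = 162.3 mg/L

162 mg/L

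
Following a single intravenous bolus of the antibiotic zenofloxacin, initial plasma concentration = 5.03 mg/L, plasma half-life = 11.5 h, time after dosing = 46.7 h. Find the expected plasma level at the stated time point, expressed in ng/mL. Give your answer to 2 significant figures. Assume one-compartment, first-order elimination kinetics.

k = ln2 / t½ = 0.693147 / 11.5 = 0.06027 h⁻¹
C = C₀ · e^(−k·t) = 5.030 × e^(−0.06027 × 46.7)
  = 5.030 × 0.05993 = 0.3014 mg/L
Convert: 0.3014 mg/L × 1000 = 301.4 ng/mL

300 ng/mL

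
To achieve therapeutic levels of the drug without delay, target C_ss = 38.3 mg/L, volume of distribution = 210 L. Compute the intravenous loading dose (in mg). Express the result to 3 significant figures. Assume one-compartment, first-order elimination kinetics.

8040 mg

LD = Css × Vd = 38.3 × 210 = 8043 mg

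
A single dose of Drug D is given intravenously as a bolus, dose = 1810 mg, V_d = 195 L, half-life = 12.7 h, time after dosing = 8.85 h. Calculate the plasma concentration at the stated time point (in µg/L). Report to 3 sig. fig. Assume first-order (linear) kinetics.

5730 µg/L

C₀ = Dose / Vd = 1810 / 195 = 9.282 mg/L
k = ln2 / t½ = 0.693147 / 12.7 = 0.05458 h⁻¹
C = C₀ · e^(−k·t) = 9.282 × e^(−0.05458 × 8.85)
  = 9.282 × 0.6169 = 5.726 mg/L
Convert: 5.726 mg/L × 1000 = 5726 µg/L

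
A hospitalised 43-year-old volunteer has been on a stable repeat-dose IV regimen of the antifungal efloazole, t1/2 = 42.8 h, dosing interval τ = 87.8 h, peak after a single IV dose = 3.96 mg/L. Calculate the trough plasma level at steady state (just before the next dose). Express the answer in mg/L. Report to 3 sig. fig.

1.26 mg/L

k = ln2 / t½ = 0.693147 / 42.8 = 0.01620 h⁻¹
e^(−kτ) = e^(−0.01620 × 87.8) = 0.2411
Accumulation ratio R = 1 / (1 − e^(−kτ)) = 1 / (1 − 0.2411) = 1.318
Steady-state trough = C₀ × R × e^(−kτ) = 3.96 × 1.318 × 0.2411 = 1.258 mg/L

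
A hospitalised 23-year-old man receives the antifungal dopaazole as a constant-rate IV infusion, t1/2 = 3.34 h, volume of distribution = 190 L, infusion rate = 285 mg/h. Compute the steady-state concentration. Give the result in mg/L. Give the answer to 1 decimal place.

7.2 mg/L

k = ln2 / t½ = 0.693147 / 3.34 = 0.2075 h⁻¹
CL = k × Vd = 0.2075 × 190 = 39.43 L/h
At steady state Css = R₀ / CL = 285 / 39.43 = 7.228 mg/L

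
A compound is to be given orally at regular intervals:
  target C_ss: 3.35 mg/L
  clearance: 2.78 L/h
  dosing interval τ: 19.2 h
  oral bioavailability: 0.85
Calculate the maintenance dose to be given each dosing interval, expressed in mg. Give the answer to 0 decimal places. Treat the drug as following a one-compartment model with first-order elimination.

At steady state, F × (Dose/τ) = Css × CL.
Dose = Css × CL × τ / F = 3.35 × 2.780 × 19.2 / 0.85 = 210.4 mg

210 mg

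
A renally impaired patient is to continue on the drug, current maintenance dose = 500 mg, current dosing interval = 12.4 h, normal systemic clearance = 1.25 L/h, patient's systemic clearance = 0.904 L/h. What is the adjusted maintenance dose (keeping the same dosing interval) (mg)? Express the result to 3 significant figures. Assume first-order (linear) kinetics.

362 mg

To keep the same average steady-state level, dosing rate must scale with clearance.
CL ratio = 0.904 / 1.25 = 0.7232
New dose (same interval) = 500 × 0.7232 = 361.6 mg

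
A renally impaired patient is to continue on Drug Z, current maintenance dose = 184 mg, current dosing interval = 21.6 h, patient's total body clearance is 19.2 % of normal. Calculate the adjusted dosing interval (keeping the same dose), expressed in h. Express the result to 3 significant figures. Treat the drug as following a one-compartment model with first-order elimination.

113 h

To keep the same average steady-state level, dosing rate must scale with clearance.
CL ratio = 19.2 / 100 = 0.1920
New interval (same dose) = 21.6 / 0.1920 = 112.5 h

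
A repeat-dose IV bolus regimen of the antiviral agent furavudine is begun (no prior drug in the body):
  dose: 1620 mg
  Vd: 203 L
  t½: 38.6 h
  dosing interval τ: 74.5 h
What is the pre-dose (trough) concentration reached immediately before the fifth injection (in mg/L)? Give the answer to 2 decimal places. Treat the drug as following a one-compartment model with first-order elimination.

2.83 mg/L

C₀ per dose = Dose / Vd = 1620 / 203 = 7.980 mg/L
k = ln2 / t½ = 0.693147 / 38.6 = 0.01796 h⁻¹
Fraction remaining after one interval: r = e^(−kτ) = e^(−0.01796 × 74.5) = 0.2624
Before dose 5, 4 doses have been given (aged 1τ, 2τ, 3τ, 4τ).
C_trough = C₀ × (r + r² + … + r^4) = C₀ × r(1−r^4)/(1−r)
        = 7.980 × 0.2624 × (1 − 0.004741) / (1 − 0.2624) = 2.825 mg/L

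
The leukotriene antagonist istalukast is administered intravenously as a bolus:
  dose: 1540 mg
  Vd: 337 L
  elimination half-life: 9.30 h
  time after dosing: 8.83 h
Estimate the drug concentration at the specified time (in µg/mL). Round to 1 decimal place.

C₀ = Dose / Vd = 1540 / 337 = 4.570 mg/L
k = ln2 / t½ = 0.693147 / 9.30 = 0.07453 h⁻¹
C = C₀ · e^(−k·t) = 4.570 × e^(−0.07453 × 8.83)
  = 4.570 × 0.5178 = 2.366 mg/L
(2.366 mg/L = 2.366 µg/mL)

2.4 µg/mL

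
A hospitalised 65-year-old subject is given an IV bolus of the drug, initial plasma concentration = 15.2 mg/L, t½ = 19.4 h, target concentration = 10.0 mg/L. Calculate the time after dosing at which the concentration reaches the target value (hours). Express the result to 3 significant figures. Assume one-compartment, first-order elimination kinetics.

k = ln2 / t½ = 0.693147 / 19.4 = 0.03573 h⁻¹
t = ln(C₀ / C) / k = ln(15.20 / 10.0) / 0.03573
  = ln(1.520) / 0.03573 = 0.4187 / 0.03573 = 11.72 h

11.7 h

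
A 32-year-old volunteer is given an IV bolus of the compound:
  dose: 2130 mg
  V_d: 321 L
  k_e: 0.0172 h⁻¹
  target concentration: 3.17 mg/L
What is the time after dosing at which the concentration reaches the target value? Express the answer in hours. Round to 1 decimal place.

42.9 h

C₀ = Dose / Vd = 2130 / 321 = 6.636 mg/L
t = ln(C₀ / C) / k = ln(6.636 / 3.17) / 0.01720
  = ln(2.093) / 0.01720 = 0.7386 / 0.01720 = 42.94 h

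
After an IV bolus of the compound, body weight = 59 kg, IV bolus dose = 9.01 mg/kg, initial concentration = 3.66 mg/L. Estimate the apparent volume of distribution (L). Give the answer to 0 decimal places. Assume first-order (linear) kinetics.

Dose = 9.01 × 59 = 531.6 mg
Vd = Dose / C₀ = 531.6 / 3.66 = 145.2 L

145 L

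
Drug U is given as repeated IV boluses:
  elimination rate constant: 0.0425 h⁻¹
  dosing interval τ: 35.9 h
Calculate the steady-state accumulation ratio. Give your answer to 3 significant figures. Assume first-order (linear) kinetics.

e^(−kτ) = e^(−0.04250 × 35.9) = 0.2175
Accumulation ratio R = 1 / (1 − e^(−kτ)) = 1 / (1 − 0.2175) = 1.278

1.28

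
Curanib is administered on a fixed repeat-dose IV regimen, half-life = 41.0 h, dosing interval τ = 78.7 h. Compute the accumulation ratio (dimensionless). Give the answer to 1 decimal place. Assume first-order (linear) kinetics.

1.4

k = ln2 / t½ = 0.693147 / 41.0 = 0.01691 h⁻¹
e^(−kτ) = e^(−0.01691 × 78.7) = 0.2643
Accumulation ratio R = 1 / (1 − e^(−kτ)) = 1 / (1 − 0.2643) = 1.359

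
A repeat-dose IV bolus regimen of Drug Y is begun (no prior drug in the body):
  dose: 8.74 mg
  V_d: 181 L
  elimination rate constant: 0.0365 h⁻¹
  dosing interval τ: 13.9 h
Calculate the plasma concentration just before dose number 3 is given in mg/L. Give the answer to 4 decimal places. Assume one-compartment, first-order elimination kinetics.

C₀ per dose = Dose / Vd = 8.74 / 181 = 0.04829 mg/L
Fraction remaining after one interval: r = e^(−kτ) = e^(−0.03650 × 13.9) = 0.6021
Before dose 3, 2 doses have been given (aged 1τ, 2τ).
C_trough = C₀ × (r + r²) = 0.04829 × (0.6021 + 0.3625) = 0.04658 mg/L

0.0466 mg/L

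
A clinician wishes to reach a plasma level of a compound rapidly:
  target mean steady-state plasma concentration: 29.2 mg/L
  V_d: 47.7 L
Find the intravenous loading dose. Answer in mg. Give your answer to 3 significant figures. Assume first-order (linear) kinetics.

LD = Css × Vd = 29.2 × 47.7 = 1393 mg

1390 mg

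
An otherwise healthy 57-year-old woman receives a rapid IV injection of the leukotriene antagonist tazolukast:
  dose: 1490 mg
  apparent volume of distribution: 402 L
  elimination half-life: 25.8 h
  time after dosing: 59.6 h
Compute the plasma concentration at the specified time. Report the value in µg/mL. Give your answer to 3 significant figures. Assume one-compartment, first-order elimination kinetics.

C₀ = Dose / Vd = 1490 / 402 = 3.706 mg/L
k = ln2 / t½ = 0.693147 / 25.8 = 0.02687 h⁻¹
C = C₀ · e^(−k·t) = 3.706 × e^(−0.02687 × 59.6)
  = 3.706 × 0.2016 = 0.7471 mg/L
(0.7471 mg/L = 0.7471 µg/mL)

0.747 µg/mL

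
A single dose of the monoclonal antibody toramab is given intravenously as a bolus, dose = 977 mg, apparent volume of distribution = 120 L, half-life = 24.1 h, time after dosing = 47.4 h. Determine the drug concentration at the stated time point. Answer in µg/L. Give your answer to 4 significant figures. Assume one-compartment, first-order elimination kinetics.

C₀ = Dose / Vd = 977.0 / 120 = 8.142 mg/L
k = ln2 / t½ = 0.693147 / 24.1 = 0.02876 h⁻¹
C = C₀ · e^(−k·t) = 8.142 × e^(−0.02876 × 47.4)
  = 8.142 × 0.2558 = 2.083 mg/L
Convert: 2.083 mg/L × 1000 = 2083 µg/L

2083 µg/L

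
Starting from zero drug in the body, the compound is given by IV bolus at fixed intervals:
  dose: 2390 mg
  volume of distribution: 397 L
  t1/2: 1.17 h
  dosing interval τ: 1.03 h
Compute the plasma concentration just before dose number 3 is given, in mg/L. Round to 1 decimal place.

5.0 mg/L

C₀ per dose = Dose / Vd = 2390 / 397 = 6.020 mg/L
k = ln2 / t½ = 0.693147 / 1.17 = 0.5924 h⁻¹
Fraction remaining after one interval: r = e^(−kτ) = e^(−0.5924 × 1.03) = 0.5433
Before dose 3, 2 doses have been given (aged 1τ, 2τ).
C_trough = C₀ × (r + r²) = 6.020 × (0.5433 + 0.2952) = 5.048 mg/L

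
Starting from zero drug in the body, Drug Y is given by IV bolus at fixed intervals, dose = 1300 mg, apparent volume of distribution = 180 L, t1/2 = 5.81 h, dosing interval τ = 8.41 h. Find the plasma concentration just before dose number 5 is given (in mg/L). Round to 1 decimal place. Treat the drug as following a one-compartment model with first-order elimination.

4.1 mg/L

C₀ per dose = Dose / Vd = 1300 / 180 = 7.222 mg/L
k = ln2 / t½ = 0.693147 / 5.81 = 0.1193 h⁻¹
Fraction remaining after one interval: r = e^(−kτ) = e^(−0.1193 × 8.41) = 0.3667
Before dose 5, 4 doses have been given (aged 1τ, 2τ, 3τ, 4τ).
C_trough = C₀ × (r + r² + … + r^4) = C₀ × r(1−r^4)/(1−r)
        = 7.222 × 0.3667 × (1 − 0.01808) / (1 − 0.3667) = 4.106 mg/L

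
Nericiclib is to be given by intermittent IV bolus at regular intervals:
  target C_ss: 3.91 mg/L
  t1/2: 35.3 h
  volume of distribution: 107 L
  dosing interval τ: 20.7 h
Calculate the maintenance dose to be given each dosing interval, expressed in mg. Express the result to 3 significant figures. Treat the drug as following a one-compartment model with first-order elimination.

170 mg

k = ln2 / t½ = 0.693147 / 35.3 = 0.01964 h⁻¹
CL = k × Vd = 0.01964 × 107 = 2.101 L/h
At steady state, Dose/τ = Css × CL.
Dose = Css × CL × τ = 3.91 × 2.101 × 20.7 = 170.0 mg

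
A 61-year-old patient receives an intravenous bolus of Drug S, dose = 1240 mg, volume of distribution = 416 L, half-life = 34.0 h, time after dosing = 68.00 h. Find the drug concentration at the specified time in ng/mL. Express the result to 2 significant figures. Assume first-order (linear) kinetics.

750 ng/mL

C₀ = Dose / Vd = 1240 / 416 = 2.981 mg/L
k = ln2 / t½ = 0.693147 / 34.0 = 0.02039 h⁻¹
t / t½ = 68.00 / 34.0 = 2 half-lives
C = C₀ × (1/2)^2 = 2.981 × 0.2500 = 0.7453 mg/L
Convert: 0.7453 mg/L × 1000 = 745.3 ng/mL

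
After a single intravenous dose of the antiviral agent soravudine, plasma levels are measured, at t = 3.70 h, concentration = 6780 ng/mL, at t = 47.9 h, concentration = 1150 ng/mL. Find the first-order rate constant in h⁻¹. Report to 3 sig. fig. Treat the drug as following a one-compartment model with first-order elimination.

0.0401 h⁻¹

k = ln(C₁/C₂) / (t₂ − t₁) = ln(6780/1150) / (47.9 − 3.70)
  = 1.774 / 44.20 = 0.04014 h⁻¹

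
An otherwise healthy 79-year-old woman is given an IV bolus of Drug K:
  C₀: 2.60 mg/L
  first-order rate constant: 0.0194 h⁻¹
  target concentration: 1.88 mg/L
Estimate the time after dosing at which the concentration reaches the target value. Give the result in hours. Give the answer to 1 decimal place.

t = ln(C₀ / C) / k = ln(2.600 / 1.88) / 0.01940
  = ln(1.383) / 0.01940 = 0.3243 / 0.01940 = 16.72 h

16.7 h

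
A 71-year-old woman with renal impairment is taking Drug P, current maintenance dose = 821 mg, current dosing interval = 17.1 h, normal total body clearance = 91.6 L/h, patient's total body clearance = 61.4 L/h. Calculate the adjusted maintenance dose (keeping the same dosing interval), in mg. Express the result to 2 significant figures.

550 mg

To keep the same average steady-state level, dosing rate must scale with clearance.
CL ratio = 61.4 / 91.6 = 0.6703
New dose (same interval) = 821 × 0.6703 = 550.3 mg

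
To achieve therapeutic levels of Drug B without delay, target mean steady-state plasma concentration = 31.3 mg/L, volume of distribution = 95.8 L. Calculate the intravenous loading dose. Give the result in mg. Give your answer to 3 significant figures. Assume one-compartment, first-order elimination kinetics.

LD = Css × Vd = 31.3 × 95.8 = 2999 mg

3000 mg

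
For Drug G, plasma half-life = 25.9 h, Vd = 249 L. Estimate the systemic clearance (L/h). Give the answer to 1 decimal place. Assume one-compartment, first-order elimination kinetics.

6.7 L/h

k = ln2 / t½ = 0.693147 / 25.9 = 0.02676 h⁻¹
CL = k × Vd = 0.02676 × 249 = 6.663 L/h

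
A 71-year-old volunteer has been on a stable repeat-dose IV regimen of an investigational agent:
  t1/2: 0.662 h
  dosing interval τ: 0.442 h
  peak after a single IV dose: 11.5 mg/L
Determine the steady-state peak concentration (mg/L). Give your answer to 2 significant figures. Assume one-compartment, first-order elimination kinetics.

k = ln2 / t½ = 0.693147 / 0.662 = 1.047 h⁻¹
e^(−kτ) = e^(−1.047 × 0.442) = 0.6295
Accumulation ratio R = 1 / (1 − e^(−kτ)) = 1 / (1 − 0.6295) = 2.699
Steady-state peak = C₀ × R = 11.5 × 2.699 = 31.04 mg/L

31 mg/L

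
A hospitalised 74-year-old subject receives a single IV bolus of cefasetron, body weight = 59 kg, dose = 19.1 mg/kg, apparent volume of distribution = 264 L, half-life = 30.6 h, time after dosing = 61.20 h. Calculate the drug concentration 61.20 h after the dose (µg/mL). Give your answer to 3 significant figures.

Total dose = 19.1 × 59 = 1127 mg
C₀ = Dose / Vd = 1127 / 264 = 4.269 mg/L
k = ln2 / t½ = 0.693147 / 30.6 = 0.02265 h⁻¹
t / t½ = 61.20 / 30.6 = 2 half-lives
C = C₀ × (1/2)^2 = 4.269 × 0.2500 = 1.067 mg/L
(1.067 mg/L = 1.067 µg/mL)

1.07 µg/mL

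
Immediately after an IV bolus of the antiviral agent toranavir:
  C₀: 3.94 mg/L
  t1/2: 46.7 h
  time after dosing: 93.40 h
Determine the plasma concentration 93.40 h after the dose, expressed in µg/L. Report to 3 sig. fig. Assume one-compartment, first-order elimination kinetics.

985 µg/L

k = ln2 / t½ = 0.693147 / 46.7 = 0.01484 h⁻¹
t / t½ = 93.40 / 46.7 = 2 half-lives
C = C₀ × (1/2)^2 = 3.940 × 0.2500 = 0.9850 mg/L
Convert: 0.9850 mg/L × 1000 = 985.0 µg/L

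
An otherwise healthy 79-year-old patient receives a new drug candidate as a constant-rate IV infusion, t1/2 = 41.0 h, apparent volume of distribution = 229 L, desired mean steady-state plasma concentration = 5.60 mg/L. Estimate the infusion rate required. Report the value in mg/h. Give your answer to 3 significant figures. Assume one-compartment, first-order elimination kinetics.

21.7 mg/h

k = ln2 / t½ = 0.693147 / 41.0 = 0.01691 h⁻¹
CL = k × Vd = 0.01691 × 229 = 3.872 L/h
At steady state, infusion rate R₀ = Css × CL = 5.60 × 3.872 = 21.68 mg/h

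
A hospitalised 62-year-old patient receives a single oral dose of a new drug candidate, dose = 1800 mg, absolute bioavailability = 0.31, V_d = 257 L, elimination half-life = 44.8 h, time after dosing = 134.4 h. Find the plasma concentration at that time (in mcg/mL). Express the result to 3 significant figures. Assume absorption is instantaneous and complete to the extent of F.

0.271 mcg/mL

Amount reaching circulation = F × Dose = 0.31 × 1800 = 558.0 mg
C₀ = F·Dose / Vd = 558.0 / 257 = 2.171 mg/L
k = ln2 / t½ = 0.693147 / 44.8 = 0.01547 h⁻¹
t / t½ = 134.4 / 44.8 = 3 half-lives
C = C₀ × (1/2)^3 = 2.171 × 0.1250 = 0.2714 mg/L
(0.2714 mg/L = 0.2714 mcg/mL)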